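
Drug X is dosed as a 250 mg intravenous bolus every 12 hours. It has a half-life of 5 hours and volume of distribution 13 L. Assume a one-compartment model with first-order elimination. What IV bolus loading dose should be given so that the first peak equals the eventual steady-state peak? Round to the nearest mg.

308 mg

f = (1/2)^(12/5) ≈ 0.189465; accumulation ratio R = 1/(1−f) ≈ 1.23375.
Loading dose to hit Cmax,ss on first dose: D_load = D_maint·R ≈ 250 × 1.23375 ≈ 308.44 mg.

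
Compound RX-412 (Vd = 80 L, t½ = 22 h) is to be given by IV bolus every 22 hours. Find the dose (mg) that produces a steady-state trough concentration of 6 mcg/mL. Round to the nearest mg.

480 mg

τ/t½ = 22/22 ≈ 1, so f = (1/2)^(22/22) ≈ 0.500000.
Cmin,ss = (D/Vd)·f/(1−f), so D = Cmin,ss·Vd·(1−f)/f.
D = 6 × 80 × (1−f)/f ≈ 6 × 80 × 1.00000 ≈ 480.00 mg.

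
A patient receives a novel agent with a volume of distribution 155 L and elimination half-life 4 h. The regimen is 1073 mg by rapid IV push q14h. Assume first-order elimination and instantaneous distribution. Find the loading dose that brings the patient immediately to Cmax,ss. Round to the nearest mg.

f = (1/2)^(14/4) ≈ 0.088388; accumulation ratio R = 1/(1−f) ≈ 1.09696.
Loading dose to hit Cmax,ss on first dose: D_load = D_maint·R ≈ 1073 × 1.09696 ≈ 1177.04 mg.

1177 mg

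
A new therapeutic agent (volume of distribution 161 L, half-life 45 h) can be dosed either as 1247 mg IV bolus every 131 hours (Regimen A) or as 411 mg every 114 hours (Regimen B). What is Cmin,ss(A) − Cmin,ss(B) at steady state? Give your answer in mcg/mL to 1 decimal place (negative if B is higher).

Regimen A: f = (1/2)^(131/45) ≈ 0.1329; Cmin,ss = (1247/161)·f/(1−f) ≈ 1.187 mcg/mL.
Regimen B: f = (1/2)^(114/45) ≈ 0.1727; Cmin,ss = (411/161)·f/(1−f) ≈ 0.533 mcg/mL.
Difference ≈ 1.187 − 0.533 ≈ 0.654 mcg/mL.

0.7 mcg/mL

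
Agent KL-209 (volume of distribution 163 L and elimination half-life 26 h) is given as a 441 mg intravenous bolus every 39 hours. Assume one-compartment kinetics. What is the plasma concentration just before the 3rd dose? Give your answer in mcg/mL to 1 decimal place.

1.3 mcg/mL

f = (1/2)^(τ/t½) = (1/2)^(39/26) ≈ 0.3536.
C₀ = D/Vd = 441/163 ≈ 2.706 mcg/mL.
Before the 3rd dose, 2 doses have been given. Superposition: Cmin = C₀·(f + f²).
≈ 2.706 × (0.3536 + 0.1250) ≈ 2.706 × 0.4786 ≈ 1.295 mcg/mL.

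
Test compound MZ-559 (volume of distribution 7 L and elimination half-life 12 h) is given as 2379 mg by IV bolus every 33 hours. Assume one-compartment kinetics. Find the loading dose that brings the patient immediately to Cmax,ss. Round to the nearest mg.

f = (1/2)^(33/12) ≈ 0.148651; accumulation ratio R = 1/(1−f) ≈ 1.17461.
Loading dose to hit Cmax,ss on first dose: D_load = D_maint·R ≈ 2379 × 1.17461 ≈ 2794.40 mg.

2794 mg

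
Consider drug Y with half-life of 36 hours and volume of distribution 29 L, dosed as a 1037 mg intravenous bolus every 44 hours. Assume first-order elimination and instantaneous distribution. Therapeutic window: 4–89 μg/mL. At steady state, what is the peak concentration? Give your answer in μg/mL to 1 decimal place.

62.6 μg/mL

τ/t½ = 44/36 ≈ 1.2222, so fraction remaining f = (1/2)^(44/36) ≈ 0.4286.
At steady state, accumulation factor R = 1/(1 − e^(−kτ)) ≈ 1.7501.
Single-dose peak C₀ = D/Vd = 1037/29 ≈ 35.759 μg/mL.
Steady-state peak Cmax,ss = C₀·R ≈ 35.759 × 1.7501 ≈ 62.582 μg/mL.
Peak 62.6 μg/mL vs MTC 89 μg/mL: below toxic threshold.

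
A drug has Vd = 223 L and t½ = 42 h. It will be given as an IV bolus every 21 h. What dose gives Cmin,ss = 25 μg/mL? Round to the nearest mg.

τ/t½ = 21/42 ≈ 0.5, so f = (1/2)^(21/42) ≈ 0.707107.
Cmin,ss = (D/Vd)·f/(1−f), so D = Cmin,ss·Vd·(1−f)/f.
D = 25 × 223 × (1−f)/f ≈ 25 × 223 × 0.41421 ≈ 2309.22 mg.

2309 mg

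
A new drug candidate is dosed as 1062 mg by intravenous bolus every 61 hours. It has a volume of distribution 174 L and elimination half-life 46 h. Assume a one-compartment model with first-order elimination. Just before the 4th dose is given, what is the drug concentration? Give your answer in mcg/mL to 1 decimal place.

f = (1/2)^(τ/t½) = (1/2)^(61/46) ≈ 0.3988.
C₀ = D/Vd = 1062/174 ≈ 6.103 mcg/mL.
Before the 4th dose, 3 doses have been given. Superposition: Cmin = C₀·(f + f² + … + f^3).
≈ 6.103 × (0.3988 + 0.1590 + 0.0634) ≈ 6.103 × 0.6212 ≈ 3.791 mcg/mL.

3.8 mcg/mL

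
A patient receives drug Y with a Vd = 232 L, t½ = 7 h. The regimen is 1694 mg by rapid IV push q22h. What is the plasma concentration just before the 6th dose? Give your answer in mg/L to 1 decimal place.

f = (1/2)^(τ/t½) = (1/2)^(22/7) ≈ 0.1132.
C₀ = D/Vd = 1694/232 ≈ 7.302 mg/L.
Before the 6th dose, 5 doses have been given. Superposition: Cmin = C₀·(f + f² + … + f^5).
≈ 7.302 × (0.1132 + 0.0128 + 0.0015 + 0.0002 + 0.0000) ≈ 7.302 × 0.1277 ≈ 0.932 mg/L.

0.9 mg/L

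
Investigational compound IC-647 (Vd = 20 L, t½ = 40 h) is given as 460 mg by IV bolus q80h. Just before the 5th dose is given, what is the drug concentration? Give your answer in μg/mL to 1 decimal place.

7.6 μg/mL

f = (1/2)^(τ/t½) = (1/2)^(80/40) ≈ 0.2500.
C₀ = D/Vd = 460/20 ≈ 23.000 μg/mL.
Before the 5th dose, 4 doses have been given. Superposition: Cmin = C₀·(f + f² + … + f^4).
≈ 23.000 × (0.2500 + 0.0625 + 0.0156 + 0.0039) ≈ 23.000 × 0.3320 ≈ 7.636 μg/mL.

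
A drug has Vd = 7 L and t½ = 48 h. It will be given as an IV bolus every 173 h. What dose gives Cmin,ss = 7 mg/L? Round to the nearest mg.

τ/t½ = 173/48 ≈ 3.6042, so f = (1/2)^(173/48) ≈ 0.082231.
Cmin,ss = (D/Vd)·f/(1−f), so D = Cmin,ss·Vd·(1−f)/f.
D = 7 × 7 × (1−f)/f ≈ 7 × 7 × 11.16086 ≈ 546.88 mg.

547 mg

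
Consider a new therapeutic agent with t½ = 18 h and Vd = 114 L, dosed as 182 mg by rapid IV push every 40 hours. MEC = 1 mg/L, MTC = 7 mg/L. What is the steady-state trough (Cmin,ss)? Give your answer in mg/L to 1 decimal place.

0.4 mg/L

k = ln2/t½ = ln2/18 ≈ 0.038508 h⁻¹; fraction remaining f = e^(−kτ) = e^(−0.038508×40) ≈ 0.2143.
Accumulation ratio R = 1/(1 − f) ≈ 1/0.7857 ≈ 1.2728.
Each bolus raises the concentration by D/Vd = 182/114 ≈ 1.596 mg/L.
Steady-state peak Cmax,ss = C₀·R ≈ 1.596 × 1.2728 ≈ 2.031 mg/L.
One interval later, Cmin,ss = Cmax,ss·e^(−kτ) ≈ 2.031 × 0.2143 ≈ 0.435 mg/L.
Trough 0.4 mg/L vs MEC 1 mg/L: subtherapeutic.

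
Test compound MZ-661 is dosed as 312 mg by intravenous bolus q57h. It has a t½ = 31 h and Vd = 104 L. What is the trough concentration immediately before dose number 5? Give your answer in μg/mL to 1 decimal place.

f = (1/2)^(τ/t½) = (1/2)^(57/31) ≈ 0.2796.
C₀ = D/Vd = 312/104 ≈ 3.000 μg/mL.
Before the 5th dose, 4 doses have been given. Superposition: Cmin = C₀·(f + f² + … + f^4).
≈ 3.000 × (0.2796 + 0.0782 + 0.0219 + 0.0061) ≈ 3.000 × 0.3858 ≈ 1.157 μg/mL.

1.2 μg/mL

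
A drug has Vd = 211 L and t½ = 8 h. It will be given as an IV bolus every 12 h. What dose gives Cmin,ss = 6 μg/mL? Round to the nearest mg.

τ/t½ = 12/8 ≈ 1.5, so f = (1/2)^(12/8) ≈ 0.353553.
Cmin,ss = (D/Vd)·f/(1−f), so D = Cmin,ss·Vd·(1−f)/f.
D = 6 × 211 × (1−f)/f ≈ 6 × 211 × 1.82843 ≈ 2314.79 mg.

2315 mg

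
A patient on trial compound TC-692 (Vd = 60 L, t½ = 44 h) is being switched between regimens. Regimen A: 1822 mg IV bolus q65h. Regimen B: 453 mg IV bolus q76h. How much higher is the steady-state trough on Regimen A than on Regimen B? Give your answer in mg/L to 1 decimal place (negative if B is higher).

13.8 mg/L

Regimen A: f = (1/2)^(65/44) ≈ 0.3592; Cmin,ss = (1822/60)·f/(1−f) ≈ 17.022 mg/L.
Regimen B: f = (1/2)^(76/44) ≈ 0.3020; Cmin,ss = (453/60)·f/(1−f) ≈ 3.267 mg/L.
Difference ≈ 17.022 − 3.267 ≈ 13.755 mg/L.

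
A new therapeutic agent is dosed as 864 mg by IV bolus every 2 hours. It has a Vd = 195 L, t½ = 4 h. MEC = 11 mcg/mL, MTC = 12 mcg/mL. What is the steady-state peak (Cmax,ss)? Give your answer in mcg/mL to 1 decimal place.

15.1 mcg/mL

k = ln2/t½ = ln2/4 ≈ 0.173287 h⁻¹; fraction remaining f = e^(−kτ) = e^(−0.173287×2) ≈ 0.7071.
At steady state, accumulation factor R = 1/(1 − e^(−kτ)) ≈ 3.4141.
Single-dose peak C₀ = D/Vd = 864/195 ≈ 4.431 mcg/mL.
Steady-state peak Cmax,ss = C₀·R ≈ 4.431 × 3.4141 ≈ 15.128 mcg/mL.
Peak 15.1 mcg/mL vs MTC 12 mcg/mL: exceeds toxic threshold.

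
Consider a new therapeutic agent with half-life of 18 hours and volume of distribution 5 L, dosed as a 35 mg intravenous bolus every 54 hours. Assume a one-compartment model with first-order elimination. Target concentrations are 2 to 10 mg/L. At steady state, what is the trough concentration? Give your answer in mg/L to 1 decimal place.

The dosing interval is 3 half-lives, so f = 2^(−3) = 0.125.
Accumulation ratio R = 1/(1 − f) = 1/0.875 = 8/7.
Single-dose peak C₀ = D/Vd = 35/5 = 7 mg/L.
Steady-state peak Cmax,ss = C₀·R = 7 × 8/7 ≈ 8.000 mg/L.
Steady-state trough Cmin,ss = Cmax,ss·f ≈ 8.000 × 0.125 ≈ 1.000 mg/L.
Trough 1.0 mg/L vs MEC 2 mg/L: subtherapeutic.

1.0 mg/L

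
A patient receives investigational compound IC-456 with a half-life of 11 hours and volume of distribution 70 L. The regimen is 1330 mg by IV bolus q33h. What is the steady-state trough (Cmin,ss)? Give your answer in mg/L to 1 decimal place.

τ = 33 h = 3 half-lives, so f = (1/2)^3 = 0.125.
Accumulation ratio R = 1/(1 − f) = 1/0.875 = 8/7.
Single-dose peak C₀ = D/Vd = 1330/70 = 19 mg/L.
Steady-state peak Cmax,ss = C₀·R = 19 × 8/7 ≈ 21.714 mg/L.
Steady-state trough Cmin,ss = Cmax,ss·f ≈ 21.714 × 0.125 ≈ 2.714 mg/L.

2.7 mg/L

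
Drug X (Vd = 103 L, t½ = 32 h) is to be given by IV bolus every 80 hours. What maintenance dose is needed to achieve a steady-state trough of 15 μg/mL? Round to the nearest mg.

7195 mg

τ/t½ = 80/32 ≈ 2.5, so f = (1/2)^(80/32) ≈ 0.176777.
Cmin,ss = (D/Vd)·f/(1−f), so D = Cmin,ss·Vd·(1−f)/f.
D = 15 × 103 × (1−f)/f ≈ 15 × 103 × 4.65684 ≈ 7194.82 mg.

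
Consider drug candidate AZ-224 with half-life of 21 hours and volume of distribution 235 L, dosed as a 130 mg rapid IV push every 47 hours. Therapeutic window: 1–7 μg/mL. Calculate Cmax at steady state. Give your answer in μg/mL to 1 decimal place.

0.7 μg/mL

τ/t½ = 47/21 ≈ 2.2381, so fraction remaining f = (1/2)^(47/21) ≈ 0.2120.
At steady state, accumulation factor R = 1/(1 − e^(−kτ)) ≈ 1.2690.
Single-dose peak C₀ = D/Vd = 130/235 ≈ 0.553 μg/mL.
Steady-state peak Cmax,ss = C₀·R ≈ 0.553 × 1.2690 ≈ 0.702 μg/mL.
Peak 0.7 μg/mL vs MTC 7 μg/mL: below toxic threshold.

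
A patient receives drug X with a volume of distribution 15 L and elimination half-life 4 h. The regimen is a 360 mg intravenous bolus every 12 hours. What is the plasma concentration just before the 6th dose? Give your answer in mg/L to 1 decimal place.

f = (1/2)^(τ/t½) = (1/2)^(12/4) ≈ 0.1250.
C₀ = D/Vd = 360/15 ≈ 24.000 mg/L.
Before the 6th dose, 5 doses have been given. Superposition: Cmin = C₀·(f + f² + … + f^5).
≈ 24.000 × (0.1250 + 0.0156 + 0.0020 + 0.0002 + 0.0000) ≈ 24.000 × 0.1428 ≈ 3.427 mg/L.

3.4 mg/L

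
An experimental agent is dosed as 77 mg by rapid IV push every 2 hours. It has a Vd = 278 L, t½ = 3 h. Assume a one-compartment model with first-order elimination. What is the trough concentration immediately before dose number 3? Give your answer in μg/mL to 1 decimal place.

0.3 μg/mL

f = (1/2)^(τ/t½) = (1/2)^(2/3) ≈ 0.6300.
C₀ = D/Vd = 77/278 ≈ 0.277 μg/mL.
Before the 3rd dose, 2 doses have been given. Superposition: Cmin = C₀·(f + f²).
≈ 0.277 × (0.6300 + 0.3969) ≈ 0.277 × 1.0269 ≈ 0.284 μg/mL.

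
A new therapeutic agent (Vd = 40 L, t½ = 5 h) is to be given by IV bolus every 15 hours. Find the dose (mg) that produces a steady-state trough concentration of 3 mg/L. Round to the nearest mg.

τ/t½ = 15/5 ≈ 3, so f = (1/2)^(15/5) ≈ 0.125000.
Cmin,ss = (D/Vd)·f/(1−f), so D = Cmin,ss·Vd·(1−f)/f.
D = 3 × 40 × (1−f)/f ≈ 3 × 40 × 7.00000 ≈ 840.00 mg.

840 mg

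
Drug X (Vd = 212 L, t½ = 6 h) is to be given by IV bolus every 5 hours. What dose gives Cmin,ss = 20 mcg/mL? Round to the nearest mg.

3315 mg

τ/t½ = 5/6 ≈ 0.83333, so f = (1/2)^(5/6) ≈ 0.561231.
Cmin,ss = (D/Vd)·f/(1−f), so D = Cmin,ss·Vd·(1−f)/f.
D = 20 × 212 × (1−f)/f ≈ 20 × 212 × 0.78180 ≈ 3314.83 mg.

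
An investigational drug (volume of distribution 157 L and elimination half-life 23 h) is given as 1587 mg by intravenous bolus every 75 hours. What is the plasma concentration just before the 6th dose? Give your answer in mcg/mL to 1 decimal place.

1.2 mcg/mL

f = (1/2)^(τ/t½) = (1/2)^(75/23) ≈ 0.1043.
C₀ = D/Vd = 1587/157 ≈ 10.108 mcg/mL.
Before the 6th dose, 5 doses have been given. Superposition: Cmin = C₀·(f + f² + … + f^5).
≈ 10.108 × (0.1043 + 0.0109 + 0.0011 + 0.0001 + 0.0000) ≈ 10.108 × 0.1164 ≈ 1.177 mcg/mL.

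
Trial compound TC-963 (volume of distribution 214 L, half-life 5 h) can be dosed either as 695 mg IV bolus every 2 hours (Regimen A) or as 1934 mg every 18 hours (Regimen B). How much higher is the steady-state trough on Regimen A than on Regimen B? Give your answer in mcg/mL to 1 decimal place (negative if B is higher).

Regimen A: f = (1/2)^(2/5) ≈ 0.7579; Cmin,ss = (695/214)·f/(1−f) ≈ 10.167 mcg/mL.
Regimen B: f = (1/2)^(18/5) ≈ 0.0825; Cmin,ss = (1934/214)·f/(1−f) ≈ 0.813 mcg/mL.
Difference ≈ 10.167 − 0.813 ≈ 9.354 mcg/mL.

9.4 mcg/mL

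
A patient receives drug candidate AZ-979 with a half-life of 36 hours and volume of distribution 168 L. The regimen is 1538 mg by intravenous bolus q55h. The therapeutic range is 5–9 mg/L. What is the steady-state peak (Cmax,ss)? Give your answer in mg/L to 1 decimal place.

k = ln2/t½ = ln2/36 ≈ 0.019254 h⁻¹; fraction remaining f = e^(−kτ) = e^(−0.019254×55) ≈ 0.3468.
Accumulation ratio R = 1/(1 − f) ≈ 1/0.6532 ≈ 1.5309.
Single-dose peak C₀ = D/Vd = 1538/168 ≈ 9.155 mg/L.
Cmax,ss = C₀/(1 − f) ≈ 9.155/0.6532 ≈ 14.016 mg/L.
Peak 14.0 mg/L vs MTC 9 mg/L: exceeds toxic threshold.

14.0 mg/L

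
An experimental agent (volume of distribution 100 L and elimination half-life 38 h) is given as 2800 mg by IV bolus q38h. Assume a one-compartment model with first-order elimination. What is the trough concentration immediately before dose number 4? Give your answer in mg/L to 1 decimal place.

f = (1/2)^(τ/t½) = (1/2)^(38/38) ≈ 0.5000.
C₀ = D/Vd = 2800/100 ≈ 28.000 mg/L.
Before the 4th dose, 3 doses have been given. Superposition: Cmin = C₀·(f + f² + … + f^3).
≈ 28.000 × (0.5000 + 0.2500 + 0.1250) ≈ 28.000 × 0.8750 ≈ 24.500 mg/L.

24.5 mg/L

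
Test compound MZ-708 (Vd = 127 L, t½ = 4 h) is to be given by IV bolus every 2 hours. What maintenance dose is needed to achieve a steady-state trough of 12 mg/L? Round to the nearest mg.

τ/t½ = 2/4 ≈ 0.5, so f = (1/2)^(2/4) ≈ 0.707107.
Cmin,ss = (D/Vd)·f/(1−f), so D = Cmin,ss·Vd·(1−f)/f.
D = 12 × 127 × (1−f)/f ≈ 12 × 127 × 0.41421 ≈ 631.26 mg.

631 mg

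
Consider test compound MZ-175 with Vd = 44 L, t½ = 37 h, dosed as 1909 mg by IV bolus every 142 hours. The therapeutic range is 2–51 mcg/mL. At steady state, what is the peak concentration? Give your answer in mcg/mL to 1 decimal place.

Over one 142-h interval, 142/37 ≈ 3.8378 half-lives elapse, leaving f ≈ 0.0699 of each dose.
At steady state, accumulation factor R = 1/(1 − e^(−kτ)) ≈ 1.0752.
Single-dose peak C₀ = D/Vd = 1909/44 ≈ 43.386 mcg/mL.
Steady-state peak Cmax,ss = C₀·R ≈ 43.386 × 1.0752 ≈ 46.649 mcg/mL.
Peak 46.6 mcg/mL vs MTC 51 mcg/mL: below toxic threshold.

46.6 mcg/mL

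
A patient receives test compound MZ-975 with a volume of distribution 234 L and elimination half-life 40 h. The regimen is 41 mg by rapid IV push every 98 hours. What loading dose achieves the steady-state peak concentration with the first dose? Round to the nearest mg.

50 mg

f = (1/2)^(98/40) ≈ 0.183011; accumulation ratio R = 1/(1−f) ≈ 1.22401.
Loading dose to hit Cmax,ss on first dose: D_load = D_maint·R ≈ 41 × 1.22401 ≈ 50.18 mg.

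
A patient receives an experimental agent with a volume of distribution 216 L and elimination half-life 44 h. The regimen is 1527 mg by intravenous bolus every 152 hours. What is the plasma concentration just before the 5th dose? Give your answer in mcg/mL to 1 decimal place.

0.7 mcg/mL

f = (1/2)^(τ/t½) = (1/2)^(152/44) ≈ 0.0912.
C₀ = D/Vd = 1527/216 ≈ 7.069 mcg/mL.
Before the 5th dose, 4 doses have been given. Superposition: Cmin = C₀·(f + f² + … + f^4).
≈ 7.069 × (0.0912 + 0.0083 + 0.0008 + 0.0001) ≈ 7.069 × 0.1004 ≈ 0.710 mcg/mL.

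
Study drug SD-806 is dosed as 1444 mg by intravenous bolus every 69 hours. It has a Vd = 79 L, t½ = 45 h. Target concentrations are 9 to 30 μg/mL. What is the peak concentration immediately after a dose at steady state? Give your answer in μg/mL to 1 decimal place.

27.9 μg/mL

τ/t½ = 69/45 ≈ 1.5333, so fraction remaining f = (1/2)^(69/45) ≈ 0.3455.
Accumulation ratio R = 1/(1 − f) ≈ 1/0.6545 ≈ 1.5279.
Single-dose peak C₀ = D/Vd = 1444/79 ≈ 18.278 μg/mL.
Steady-state peak Cmax,ss = C₀·R ≈ 18.278 × 1.5279 ≈ 27.927 μg/mL.
Peak 27.9 μg/mL vs MTC 30 μg/mL: below toxic threshold.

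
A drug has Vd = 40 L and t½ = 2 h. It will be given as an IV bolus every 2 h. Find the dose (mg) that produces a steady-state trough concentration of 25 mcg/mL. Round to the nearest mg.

τ/t½ = 2/2 ≈ 1, so f = (1/2)^(2/2) ≈ 0.500000.
Cmin,ss = (D/Vd)·f/(1−f), so D = Cmin,ss·Vd·(1−f)/f.
D = 25 × 40 × (1−f)/f ≈ 25 × 40 × 1.00000 ≈ 1000.00 mg.

1000 mg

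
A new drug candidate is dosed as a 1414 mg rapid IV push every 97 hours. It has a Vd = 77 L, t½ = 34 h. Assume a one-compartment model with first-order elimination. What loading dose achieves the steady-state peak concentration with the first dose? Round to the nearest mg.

f = (1/2)^(97/34) ≈ 0.138414; accumulation ratio R = 1/(1−f) ≈ 1.16065.
Loading dose to hit Cmax,ss on first dose: D_load = D_maint·R ≈ 1414 × 1.16065 ≈ 1641.16 mg.

1641 mg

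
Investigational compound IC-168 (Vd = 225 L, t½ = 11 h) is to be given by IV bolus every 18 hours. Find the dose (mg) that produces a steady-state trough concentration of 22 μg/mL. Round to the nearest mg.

τ/t½ = 18/11 ≈ 1.6364, so f = (1/2)^(18/11) ≈ 0.321666.
Cmin,ss = (D/Vd)·f/(1−f), so D = Cmin,ss·Vd·(1−f)/f.
D = 22 × 225 × (1−f)/f ≈ 22 × 225 × 2.10881 ≈ 10438.61 mg.

10439 mg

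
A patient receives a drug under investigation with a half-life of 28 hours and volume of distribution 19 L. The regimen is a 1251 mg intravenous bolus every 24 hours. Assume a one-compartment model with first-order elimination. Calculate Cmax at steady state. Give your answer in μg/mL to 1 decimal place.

k = ln2/t½ = ln2/28 ≈ 0.024755 h⁻¹; fraction remaining f = e^(−kτ) = e^(−0.024755×24) ≈ 0.5520.
Accumulation ratio R = 1/(1 − f) ≈ 1/0.4480 ≈ 2.2321.
Single-dose peak C₀ = D/Vd = 1251/19 ≈ 65.842 μg/mL.
Steady-state peak Cmax,ss = C₀·R ≈ 65.842 × 2.2321 ≈ 146.966 μg/mL.

147.0 μg/mL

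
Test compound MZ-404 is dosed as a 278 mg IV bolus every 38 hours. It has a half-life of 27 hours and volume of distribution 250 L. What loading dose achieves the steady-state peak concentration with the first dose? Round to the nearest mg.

446 mg

f = (1/2)^(38/27) ≈ 0.376989; accumulation ratio R = 1/(1−f) ≈ 1.60511.
Loading dose to hit Cmax,ss on first dose: D_load = D_maint·R ≈ 278 × 1.60511 ≈ 446.22 mg.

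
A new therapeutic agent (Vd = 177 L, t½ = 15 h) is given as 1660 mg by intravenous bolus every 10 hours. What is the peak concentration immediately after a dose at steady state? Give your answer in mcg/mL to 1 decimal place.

25.3 mcg/mL

k = ln2/t½ = ln2/15 ≈ 0.046210 h⁻¹; fraction remaining f = e^(−kτ) = e^(−0.046210×10) ≈ 0.6300.
Accumulation ratio R = 1/(1 − f) ≈ 1/0.3700 ≈ 2.7027.
Single-dose peak C₀ = D/Vd = 1660/177 ≈ 9.379 mcg/mL.
Steady-state peak Cmax,ss = C₀·R ≈ 9.379 × 2.7027 ≈ 25.349 mcg/mL.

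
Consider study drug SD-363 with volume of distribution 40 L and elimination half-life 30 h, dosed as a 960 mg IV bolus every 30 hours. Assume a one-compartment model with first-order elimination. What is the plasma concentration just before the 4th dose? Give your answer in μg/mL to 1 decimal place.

f = (1/2)^(τ/t½) = (1/2)^(30/30) ≈ 0.5000.
C₀ = D/Vd = 960/40 ≈ 24.000 μg/mL.
Before the 4th dose, 3 doses have been given. Superposition: Cmin = C₀·(f + f² + … + f^3).
≈ 24.000 × (0.5000 + 0.2500 + 0.1250) ≈ 24.000 × 0.8750 ≈ 21.000 μg/mL.

21.0 μg/mL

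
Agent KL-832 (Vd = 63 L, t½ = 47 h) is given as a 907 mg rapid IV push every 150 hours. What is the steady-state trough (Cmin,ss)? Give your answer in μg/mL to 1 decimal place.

1.8 μg/mL

k = ln2/t½ = ln2/47 ≈ 0.014748 h⁻¹; fraction remaining f = e^(−kτ) = e^(−0.014748×150) ≈ 0.1095.
Accumulation ratio R = 1/(1 − f) ≈ 1/0.8905 ≈ 1.1230.
Single-dose peak C₀ = D/Vd = 907/63 ≈ 14.397 μg/mL.
Cmax,ss = C₀/(1 − f) ≈ 14.397/0.8905 ≈ 16.167 μg/mL.
One interval later, Cmin,ss = Cmax,ss·e^(−kτ) ≈ 16.167 × 0.1095 ≈ 1.770 μg/mL.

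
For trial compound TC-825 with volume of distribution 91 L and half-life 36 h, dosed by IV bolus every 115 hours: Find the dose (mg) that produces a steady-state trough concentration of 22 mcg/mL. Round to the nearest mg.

τ/t½ = 115/36 ≈ 3.1944, so f = (1/2)^(115/36) ≈ 0.109239.
Cmin,ss = (D/Vd)·f/(1−f), so D = Cmin,ss·Vd·(1−f)/f.
D = 22 × 91 × (1−f)/f ≈ 22 × 91 × 8.15424 ≈ 16324.79 mg.

16325 mg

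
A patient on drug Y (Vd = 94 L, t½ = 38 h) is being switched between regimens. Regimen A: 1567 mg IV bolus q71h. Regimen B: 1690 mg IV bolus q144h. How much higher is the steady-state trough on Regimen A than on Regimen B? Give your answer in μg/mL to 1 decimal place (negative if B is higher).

4.9 μg/mL

Regimen A: f = (1/2)^(71/38) ≈ 0.2739; Cmin,ss = (1567/94)·f/(1−f) ≈ 6.288 μg/mL.
Regimen B: f = (1/2)^(144/38) ≈ 0.0723; Cmin,ss = (1690/94)·f/(1−f) ≈ 1.401 μg/mL.
Difference ≈ 6.288 − 1.401 ≈ 4.887 μg/mL.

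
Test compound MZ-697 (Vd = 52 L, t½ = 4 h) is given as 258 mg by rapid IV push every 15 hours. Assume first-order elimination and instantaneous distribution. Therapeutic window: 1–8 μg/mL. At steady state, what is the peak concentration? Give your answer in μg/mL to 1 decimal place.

5.4 μg/mL

τ/t½ = 15/4 ≈ 3.75, so fraction remaining f = (1/2)^(15/4) ≈ 0.0743.
Accumulation ratio R = 1/(1 − f) ≈ 1/0.9257 ≈ 1.0803.
Single-dose peak C₀ = D/Vd = 258/52 ≈ 4.962 μg/mL.
Steady-state peak Cmax,ss = C₀·R ≈ 4.962 × 1.0803 ≈ 5.360 μg/mL.
Peak 5.4 μg/mL vs MTC 8 μg/mL: below toxic threshold.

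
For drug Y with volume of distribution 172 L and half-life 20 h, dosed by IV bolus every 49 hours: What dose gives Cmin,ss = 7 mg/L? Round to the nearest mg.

τ/t½ = 49/20 ≈ 2.45, so f = (1/2)^(49/20) ≈ 0.183011.
Cmin,ss = (D/Vd)·f/(1−f), so D = Cmin,ss·Vd·(1−f)/f.
D = 7 × 172 × (1−f)/f ≈ 7 × 172 × 4.46415 ≈ 5374.84 mg.

5375 mg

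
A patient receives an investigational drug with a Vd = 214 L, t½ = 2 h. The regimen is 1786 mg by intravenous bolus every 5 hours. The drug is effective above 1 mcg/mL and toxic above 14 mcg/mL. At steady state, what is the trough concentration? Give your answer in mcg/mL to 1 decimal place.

k = ln2/t½ = ln2/2 ≈ 0.346574 h⁻¹; fraction remaining f = e^(−kτ) = e^(−0.346574×5) ≈ 0.1768.
At steady state, accumulation factor R = 1/(1 − e^(−kτ)) ≈ 1.2148.
Single-dose peak C₀ = D/Vd = 1786/214 ≈ 8.346 mcg/mL.
Cmax,ss = C₀/(1 − f) ≈ 8.346/0.8232 ≈ 10.138 mcg/mL.
One interval later, Cmin,ss = Cmax,ss·e^(−kτ) ≈ 10.138 × 0.1768 ≈ 1.792 mcg/mL.
Trough 1.8 mcg/mL vs MEC 1 mcg/mL: adequate.

1.8 mcg/mL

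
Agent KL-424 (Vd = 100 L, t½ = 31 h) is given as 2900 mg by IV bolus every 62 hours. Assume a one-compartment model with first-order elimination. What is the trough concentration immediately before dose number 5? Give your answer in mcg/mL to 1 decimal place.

9.6 mcg/mL

f = (1/2)^(τ/t½) = (1/2)^(62/31) ≈ 0.2500.
C₀ = D/Vd = 2900/100 ≈ 29.000 mcg/mL.
Before the 5th dose, 4 doses have been given. Superposition: Cmin = C₀·(f + f² + … + f^4).
≈ 29.000 × (0.2500 + 0.0625 + 0.0156 + 0.0039) ≈ 29.000 × 0.3320 ≈ 9.628 mcg/mL.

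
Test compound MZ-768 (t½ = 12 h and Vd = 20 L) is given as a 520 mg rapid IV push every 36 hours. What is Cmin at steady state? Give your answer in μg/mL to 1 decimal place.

The dosing interval is 3 half-lives, so f = 2^(−3) = 0.125.
Accumulation ratio R = 1/(1 − f) = 1/0.875 = 8/7.
Single-dose peak C₀ = D/Vd = 520/20 = 26 μg/mL.
Steady-state peak Cmax,ss = C₀·R = 26 × 8/7 ≈ 29.714 μg/mL.
Steady-state trough Cmin,ss = Cmax,ss·f ≈ 29.714 × 0.125 ≈ 3.714 μg/mL.

3.7 μg/mL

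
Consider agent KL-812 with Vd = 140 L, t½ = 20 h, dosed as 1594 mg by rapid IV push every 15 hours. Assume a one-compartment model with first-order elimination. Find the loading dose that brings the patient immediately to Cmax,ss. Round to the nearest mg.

f = (1/2)^(15/20) ≈ 0.594604; accumulation ratio R = 1/(1−f) ≈ 2.46672.
Loading dose to hit Cmax,ss on first dose: D_load = D_maint·R ≈ 1594 × 2.46672 ≈ 3931.95 mg.

3932 mg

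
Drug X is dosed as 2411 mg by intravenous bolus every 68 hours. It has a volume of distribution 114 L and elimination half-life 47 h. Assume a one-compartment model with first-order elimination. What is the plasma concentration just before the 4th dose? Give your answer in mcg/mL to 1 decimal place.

11.6 mcg/mL

f = (1/2)^(τ/t½) = (1/2)^(68/47) ≈ 0.3668.
C₀ = D/Vd = 2411/114 ≈ 21.149 mcg/mL.
Before the 4th dose, 3 doses have been given. Superposition: Cmin = C₀·(f + f² + … + f^3).
≈ 21.149 × (0.3668 + 0.1345 + 0.0494) ≈ 21.149 × 0.5507 ≈ 11.647 mcg/mL.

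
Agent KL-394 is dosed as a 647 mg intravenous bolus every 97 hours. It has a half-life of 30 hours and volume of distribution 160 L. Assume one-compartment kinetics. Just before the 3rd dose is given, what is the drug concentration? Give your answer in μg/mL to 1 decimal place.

f = (1/2)^(τ/t½) = (1/2)^(97/30) ≈ 0.1063.
C₀ = D/Vd = 647/160 ≈ 4.044 μg/mL.
Before the 3rd dose, 2 doses have been given. Superposition: Cmin = C₀·(f + f²).
≈ 4.044 × (0.1063 + 0.0113) ≈ 4.044 × 0.1176 ≈ 0.476 μg/mL.

0.5 μg/mL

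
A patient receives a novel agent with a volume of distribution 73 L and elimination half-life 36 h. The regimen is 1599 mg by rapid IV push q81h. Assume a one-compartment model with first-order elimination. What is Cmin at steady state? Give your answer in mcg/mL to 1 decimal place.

5.8 mcg/mL

τ/t½ = 81/36 ≈ 2.25, so fraction remaining f = (1/2)^(81/36) ≈ 0.2102.
At steady state, accumulation factor R = 1/(1 − e^(−kτ)) ≈ 1.2661.
Each bolus raises the concentration by D/Vd = 1599/73 ≈ 21.904 mcg/mL.
Steady-state peak Cmax,ss = C₀·R ≈ 21.904 × 1.2661 ≈ 27.733 mcg/mL.
One interval later, Cmin,ss = Cmax,ss·e^(−kτ) ≈ 27.733 × 0.2102 ≈ 5.829 mcg/mL.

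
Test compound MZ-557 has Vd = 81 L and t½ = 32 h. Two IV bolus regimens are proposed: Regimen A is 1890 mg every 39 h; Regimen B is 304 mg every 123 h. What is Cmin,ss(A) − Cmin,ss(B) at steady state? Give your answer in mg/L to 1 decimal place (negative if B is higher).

17.3 mg/L

Regimen A: f = (1/2)^(39/32) ≈ 0.4297; Cmin,ss = (1890/81)·f/(1−f) ≈ 17.581 mg/L.
Regimen B: f = (1/2)^(123/32) ≈ 0.0696; Cmin,ss = (304/81)·f/(1−f) ≈ 0.281 mg/L.
Difference ≈ 17.581 − 0.281 ≈ 17.300 mg/L.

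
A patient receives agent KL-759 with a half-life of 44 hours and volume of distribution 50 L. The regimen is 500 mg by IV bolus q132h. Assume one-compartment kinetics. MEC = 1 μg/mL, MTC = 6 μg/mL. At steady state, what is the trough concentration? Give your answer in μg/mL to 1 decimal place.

The dosing interval is 3 half-lives, so f = 2^(−3) = 0.125.
At steady state, R = 1/(1 − 0.125) = 8/7.
Single-dose peak C₀ = D/Vd = 500/50 = 10 μg/mL.
Steady-state peak Cmax,ss = C₀·R = 10 × 8/7 ≈ 11.429 μg/mL.
Steady-state trough Cmin,ss = Cmax,ss·f ≈ 11.429 × 0.125 ≈ 1.429 μg/mL.
Trough 1.4 μg/mL vs MEC 1 μg/mL: adequate.

1.4 μg/mL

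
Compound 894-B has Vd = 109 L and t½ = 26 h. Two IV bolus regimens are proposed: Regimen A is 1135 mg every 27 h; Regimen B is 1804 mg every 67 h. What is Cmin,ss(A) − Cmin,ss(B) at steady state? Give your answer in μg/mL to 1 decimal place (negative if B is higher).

Regimen A: f = (1/2)^(27/26) ≈ 0.4868; Cmin,ss = (1135/109)·f/(1−f) ≈ 9.877 μg/mL.
Regimen B: f = (1/2)^(67/26) ≈ 0.1676; Cmin,ss = (1804/109)·f/(1−f) ≈ 3.332 μg/mL.
Difference ≈ 9.877 − 3.332 ≈ 6.545 μg/mL.

6.5 μg/mL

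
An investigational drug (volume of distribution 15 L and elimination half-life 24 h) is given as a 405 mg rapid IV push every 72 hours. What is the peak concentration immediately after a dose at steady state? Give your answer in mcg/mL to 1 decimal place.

τ = 72 h = 3 half-lives, so f = (1/2)^3 = 0.125.
Accumulation ratio R = 1/(1 − f) = 1/0.875 = 8/7.
Single-dose peak C₀ = D/Vd = 405/15 = 27 mcg/mL.
Steady-state peak Cmax,ss = C₀·R = 27 × 8/7 ≈ 30.857 mcg/mL.

30.9 mcg/mL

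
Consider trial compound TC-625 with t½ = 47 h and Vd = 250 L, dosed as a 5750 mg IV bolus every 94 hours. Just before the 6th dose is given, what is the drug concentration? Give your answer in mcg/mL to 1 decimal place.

f = (1/2)^(τ/t½) = (1/2)^(94/47) ≈ 0.2500.
C₀ = D/Vd = 5750/250 ≈ 23.000 mcg/mL.
Before the 6th dose, 5 doses have been given. Superposition: Cmin = C₀·(f + f² + … + f^5).
≈ 23.000 × (0.2500 + 0.0625 + 0.0156 + 0.0039 + 0.0010) ≈ 23.000 × 0.3330 ≈ 7.659 mcg/mL.

7.7 mcg/mL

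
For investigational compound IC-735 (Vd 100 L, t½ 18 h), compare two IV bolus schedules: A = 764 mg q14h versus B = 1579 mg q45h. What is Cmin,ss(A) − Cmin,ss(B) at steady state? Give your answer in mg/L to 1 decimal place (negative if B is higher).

7.3 mg/L

Regimen A: f = (1/2)^(14/18) ≈ 0.5833; Cmin,ss = (764/100)·f/(1−f) ≈ 10.695 mg/L.
Regimen B: f = (1/2)^(45/18) ≈ 0.1768; Cmin,ss = (1579/100)·f/(1−f) ≈ 3.391 mg/L.
Difference ≈ 10.695 − 3.391 ≈ 7.304 mg/L.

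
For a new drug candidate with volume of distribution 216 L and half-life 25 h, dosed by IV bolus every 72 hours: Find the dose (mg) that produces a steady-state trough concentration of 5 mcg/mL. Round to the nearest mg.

6870 mg

τ/t½ = 72/25 ≈ 2.88, so f = (1/2)^(72/25) ≈ 0.135842.
Cmin,ss = (D/Vd)·f/(1−f), so D = Cmin,ss·Vd·(1−f)/f.
D = 5 × 216 × (1−f)/f ≈ 5 × 216 × 6.36149 ≈ 6870.41 mg.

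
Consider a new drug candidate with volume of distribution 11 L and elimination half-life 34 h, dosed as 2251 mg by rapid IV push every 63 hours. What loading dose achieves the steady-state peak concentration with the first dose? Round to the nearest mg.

f = (1/2)^(63/34) ≈ 0.276827; accumulation ratio R = 1/(1−f) ≈ 1.38279.
Loading dose to hit Cmax,ss on first dose: D_load = D_maint·R ≈ 2251 × 1.38279 ≈ 3112.66 mg.

3113 mg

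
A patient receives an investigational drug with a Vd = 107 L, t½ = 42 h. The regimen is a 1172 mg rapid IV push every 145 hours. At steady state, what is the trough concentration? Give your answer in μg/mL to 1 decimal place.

Over one 145-h interval, 145/42 ≈ 3.4524 half-lives elapse, leaving f ≈ 0.0914 of each dose.
Each bolus raises the concentration by D/Vd = 1172/107 ≈ 10.953 μg/mL.
Steady-state trough Cmin,ss = C₀·f/(1−f) ≈ 10.953 × 0.0914/0.9086 ≈ 1.102 μg/mL.

1.1 μg/mL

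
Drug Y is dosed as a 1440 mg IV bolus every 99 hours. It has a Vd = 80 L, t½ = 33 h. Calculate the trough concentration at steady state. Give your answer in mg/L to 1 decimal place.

2.6 mg/L

The dosing interval is 3 half-lives, so f = 2^(−3) = 0.125.
At steady state, R = 1/(1 − 0.125) = 8/7.
Single-dose peak C₀ = D/Vd = 1440/80 = 18 mg/L.
Steady-state peak Cmax,ss = C₀·R = 18 × 8/7 ≈ 20.571 mg/L.
Steady-state trough Cmin,ss = Cmax,ss·f ≈ 20.571 × 0.125 ≈ 2.571 mg/L.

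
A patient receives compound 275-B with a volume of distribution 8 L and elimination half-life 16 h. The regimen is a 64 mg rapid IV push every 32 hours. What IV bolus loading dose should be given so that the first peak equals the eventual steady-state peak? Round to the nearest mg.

f = (1/2)^(32/16) ≈ 0.250000; accumulation ratio R = 1/(1−f) ≈ 1.33333.
Loading dose to hit Cmax,ss on first dose: D_load = D_maint·R ≈ 64 × 1.33333 ≈ 85.33 mg.

85 mg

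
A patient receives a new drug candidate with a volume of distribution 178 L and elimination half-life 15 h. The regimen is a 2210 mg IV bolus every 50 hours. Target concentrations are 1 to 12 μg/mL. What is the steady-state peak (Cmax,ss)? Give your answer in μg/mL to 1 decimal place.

13.8 μg/mL

k = ln2/t½ = ln2/15 ≈ 0.046210 h⁻¹; fraction remaining f = e^(−kτ) = e^(−0.046210×50) ≈ 0.0992.
Accumulation ratio R = 1/(1 − f) ≈ 1/0.9008 ≈ 1.1101.
Each bolus raises the concentration by D/Vd = 2210/178 ≈ 12.416 μg/mL.
Steady-state peak Cmax,ss = C₀·R ≈ 12.416 × 1.1101 ≈ 13.783 μg/mL.
Peak 13.8 μg/mL vs MTC 12 μg/mL: exceeds toxic threshold.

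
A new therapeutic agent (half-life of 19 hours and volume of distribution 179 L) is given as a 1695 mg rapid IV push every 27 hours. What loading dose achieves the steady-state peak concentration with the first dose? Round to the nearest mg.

2705 mg

f = (1/2)^(27/19) ≈ 0.373440; accumulation ratio R = 1/(1−f) ≈ 1.59602.
Loading dose to hit Cmax,ss on first dose: D_load = D_maint·R ≈ 1695 × 1.59602 ≈ 2705.25 mg.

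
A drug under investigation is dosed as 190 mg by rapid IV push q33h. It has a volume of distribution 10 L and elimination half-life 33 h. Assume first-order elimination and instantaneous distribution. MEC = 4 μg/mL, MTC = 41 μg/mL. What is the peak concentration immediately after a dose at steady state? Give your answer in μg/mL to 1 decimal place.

38.0 μg/mL

The dosing interval is 1 half-life, so f = 2^(−1) = 0.5.
Accumulation ratio R = 1/(1 − f) = 1/0.5 = 2/1.
Single-dose peak C₀ = D/Vd = 190/10 = 19 μg/mL.
Steady-state peak Cmax,ss = C₀·R = 19 × 2/1 ≈ 38.000 μg/mL.
Peak 38.0 μg/mL vs MTC 41 μg/mL: below toxic threshold.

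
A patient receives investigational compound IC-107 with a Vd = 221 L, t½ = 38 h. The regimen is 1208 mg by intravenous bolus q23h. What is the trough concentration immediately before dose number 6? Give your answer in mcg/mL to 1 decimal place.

9.2 mcg/mL

f = (1/2)^(τ/t½) = (1/2)^(23/38) ≈ 0.6574.
C₀ = D/Vd = 1208/221 ≈ 5.466 mcg/mL.
Before the 6th dose, 5 doses have been given. Superposition: Cmin = C₀·(f + f² + … + f^5).
≈ 5.466 × (0.6574 + 0.4322 + 0.2841 + 0.1868 + 0.1228) ≈ 5.466 × 1.6833 ≈ 9.201 mcg/mL.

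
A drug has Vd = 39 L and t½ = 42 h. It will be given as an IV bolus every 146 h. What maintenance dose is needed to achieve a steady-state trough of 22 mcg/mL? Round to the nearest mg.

τ/t½ = 146/42 ≈ 3.4762, so f = (1/2)^(146/42) ≈ 0.089859.
Cmin,ss = (D/Vd)·f/(1−f), so D = Cmin,ss·Vd·(1−f)/f.
D = 22 × 39 × (1−f)/f ≈ 22 × 39 × 10.12855 ≈ 8690.30 mg.

8690 mg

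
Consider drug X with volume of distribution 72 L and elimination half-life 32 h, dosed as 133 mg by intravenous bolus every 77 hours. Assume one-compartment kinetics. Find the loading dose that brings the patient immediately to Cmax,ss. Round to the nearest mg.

f = (1/2)^(77/32) ≈ 0.188646; accumulation ratio R = 1/(1−f) ≈ 1.23251.
Loading dose to hit Cmax,ss on first dose: D_load = D_maint·R ≈ 133 × 1.23251 ≈ 163.92 mg.

164 mg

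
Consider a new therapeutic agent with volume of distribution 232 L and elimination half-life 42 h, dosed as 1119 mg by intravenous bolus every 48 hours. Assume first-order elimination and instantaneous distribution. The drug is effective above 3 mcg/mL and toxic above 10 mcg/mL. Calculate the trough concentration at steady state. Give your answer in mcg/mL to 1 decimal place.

4.0 mcg/mL

τ/t½ = 48/42 ≈ 1.1429, so fraction remaining f = (1/2)^(48/42) ≈ 0.4529.
Accumulation ratio R = 1/(1 − f) ≈ 1/0.5471 ≈ 1.8278.
Single-dose peak C₀ = D/Vd = 1119/232 ≈ 4.823 mcg/mL.
Steady-state peak Cmax,ss = C₀·R ≈ 4.823 × 1.8278 ≈ 8.815 mcg/mL.
One interval later, Cmin,ss = Cmax,ss·e^(−kτ) ≈ 8.815 × 0.4529 ≈ 3.992 mcg/mL.
Trough 4.0 mcg/mL vs MEC 3 mcg/mL: adequate.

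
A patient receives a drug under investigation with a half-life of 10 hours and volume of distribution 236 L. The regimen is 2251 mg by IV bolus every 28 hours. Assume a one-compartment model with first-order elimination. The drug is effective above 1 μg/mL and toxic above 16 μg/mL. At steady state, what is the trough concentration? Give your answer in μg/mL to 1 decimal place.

Over one 28-h interval, 28/10 ≈ 2.8 half-lives elapse, leaving f ≈ 0.1436 of each dose.
Each bolus raises the concentration by D/Vd = 2251/236 ≈ 9.538 μg/mL.
Steady-state trough Cmin,ss = C₀·f/(1−f) ≈ 9.538 × 0.1436/0.8564 ≈ 1.599 μg/mL.
Trough 1.6 μg/mL vs MEC 1 μg/mL: adequate.

1.6 μg/mL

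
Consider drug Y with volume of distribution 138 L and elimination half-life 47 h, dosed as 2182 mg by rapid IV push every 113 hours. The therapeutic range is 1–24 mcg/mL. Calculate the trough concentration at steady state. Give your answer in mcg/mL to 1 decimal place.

3.7 mcg/mL

k = ln2/t½ = ln2/47 ≈ 0.014748 h⁻¹; fraction remaining f = e^(−kτ) = e^(−0.014748×113) ≈ 0.1889.
Accumulation ratio R = 1/(1 − f) ≈ 1/0.8111 ≈ 1.2329.
Each bolus raises the concentration by D/Vd = 2182/138 ≈ 15.812 mcg/mL.
Cmax,ss = C₀/(1 − f) ≈ 15.812/0.8111 ≈ 19.495 mcg/mL.
Steady-state trough Cmin,ss = Cmax,ss·f ≈ 19.495 × 0.1889 ≈ 3.683 mcg/mL.
Trough 3.7 mcg/mL vs MEC 1 mcg/mL: adequate.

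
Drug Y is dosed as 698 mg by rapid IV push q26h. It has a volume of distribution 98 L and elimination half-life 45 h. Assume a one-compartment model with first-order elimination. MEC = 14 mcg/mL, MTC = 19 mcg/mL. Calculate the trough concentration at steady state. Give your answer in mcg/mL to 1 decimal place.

τ/t½ = 26/45 ≈ 0.57778, so fraction remaining f = (1/2)^(26/45) ≈ 0.6700.
Accumulation ratio R = 1/(1 − f) ≈ 1/0.3300 ≈ 3.0303.
Each bolus raises the concentration by D/Vd = 698/98 ≈ 7.122 mcg/mL.
Steady-state peak Cmax,ss = C₀·R ≈ 7.122 × 3.0303 ≈ 21.582 mcg/mL.
Steady-state trough Cmin,ss = Cmax,ss·f ≈ 21.582 × 0.6700 ≈ 14.460 mcg/mL.
Trough 14.5 mcg/mL vs MEC 14 mcg/mL: adequate.

14.5 mcg/mL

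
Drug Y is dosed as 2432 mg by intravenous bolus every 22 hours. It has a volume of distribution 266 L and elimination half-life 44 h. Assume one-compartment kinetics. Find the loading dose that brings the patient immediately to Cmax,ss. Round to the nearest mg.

f = (1/2)^(22/44) ≈ 0.707107; accumulation ratio R = 1/(1−f) ≈ 3.41422.
Loading dose to hit Cmax,ss on first dose: D_load = D_maint·R ≈ 2432 × 3.41422 ≈ 8303.38 mg.

8303 mg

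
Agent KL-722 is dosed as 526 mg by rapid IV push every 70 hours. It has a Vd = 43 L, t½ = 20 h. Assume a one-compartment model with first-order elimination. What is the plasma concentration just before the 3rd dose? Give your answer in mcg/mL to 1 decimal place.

f = (1/2)^(τ/t½) = (1/2)^(70/20) ≈ 0.0884.
C₀ = D/Vd = 526/43 ≈ 12.233 mcg/mL.
Before the 3rd dose, 2 doses have been given. Superposition: Cmin = C₀·(f + f²).
≈ 12.233 × (0.0884 + 0.0078) ≈ 12.233 × 0.0962 ≈ 1.177 mcg/mL.

1.2 mcg/mL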